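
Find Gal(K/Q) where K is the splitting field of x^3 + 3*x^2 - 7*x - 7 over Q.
Gal(K/Q) = S_3 (symmetric group of order 6)

Compute the discriminant of x^3 + (3)*x^2 + (-7)*x + (-7): Δ = 3892. Since Δ is not a rational square, the Galois group is not contained in A_3; it must be the full S_3 (irreducibility of the cubic rules out anything smaller).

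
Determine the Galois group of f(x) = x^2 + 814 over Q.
Gal(K/Q) = Z/2Z (cyclic of order 2)

x^2 + 814 is irreducible over Q since -814 is not a rational square. The splitting field Q(sqrt(-814)) has degree 2 over Q, and its unique nontrivial automorphism is sqrt(-814) ↦ -sqrt(-814). Hence Gal(Q(sqrt(-814))/Q) = Z/2Z.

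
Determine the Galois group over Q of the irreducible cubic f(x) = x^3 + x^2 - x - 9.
Gal(K/Q) = S_3 (symmetric group of order 6)

Compute the discriminant of x^3 + (1)*x^2 + (-1)*x + (-9): Δ = -1984. Since Δ is not a rational square, the Galois group is not contained in A_3; it must be the full S_3 (irreducibility of the cubic rules out anything smaller).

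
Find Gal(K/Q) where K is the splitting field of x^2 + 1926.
Gal(K/Q) = Z/2Z (cyclic of order 2)

x^2 + 1926 is irreducible over Q since -1926 is not a rational square. The splitting field Q(sqrt(-1926)) has degree 2 over Q, and its unique nontrivial automorphism is sqrt(-1926) ↦ -sqrt(-1926). Hence Gal(Q(sqrt(-1926))/Q) = Z/2Z.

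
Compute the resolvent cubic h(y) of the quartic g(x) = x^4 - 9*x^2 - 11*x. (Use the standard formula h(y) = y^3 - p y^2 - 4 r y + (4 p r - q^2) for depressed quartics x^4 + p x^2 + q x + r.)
h(y) = y^3 + 9*y^2 - 121

Identify coefficients: p = -9, q = -11, r = 0.
Plug into h(y) = y^3 - p y^2 - 4 r y + (4 p r - q^2):
  h(y) = y^3 - (-9) y^2 - 4*(0) y + (4*(-9)*(0) - (-11)^2)
       = y^3 + (9) y^2 + (0) y + (-121).
Simplifying: h(y) = y^3 + 9*y^2 - 121.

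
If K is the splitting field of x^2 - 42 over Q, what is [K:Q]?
[K:Q] = 2

The polynomial x^2 - 42 is irreducible over Q since 42 is not a perfect square. Its splitting field is Q(sqrt(42)), which has degree 2 over Q.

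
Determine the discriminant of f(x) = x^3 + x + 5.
Δ = -679

For a depressed cubic x^3 + p x + q the discriminant is Δ = -4 p^3 - 27 q^2 = -4*(1)^3 - 27*(5)^2 = -4 - 675 = -679.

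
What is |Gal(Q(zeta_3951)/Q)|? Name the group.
|Gal(Q(zeta_3951)/Q)| = phi(3951) = 2628; group ≅ (Z/3951Z)^* ≅ Z/6Z × Z/438Z

The n-th cyclotomic polynomial Φ_3951(x) is the minimal polynomial of zeta_3951 over Q and has degree phi(3951) = 2628. So Q(zeta_3951) is a degree-2628 Galois extension with Galois group (Z/3951Z)^*. By CRT, (Z/3951Z)^* ≅ (Z/9Z)^* × (Z/439Z)^*. Each prime-power unit group is (Z/9Z)^* ≅ Z/6Z; (Z/439Z)^* ≅ Z/438Z. Hence Gal(Q(zeta_3951)/Q) ≅ Z/6Z × Z/438Z.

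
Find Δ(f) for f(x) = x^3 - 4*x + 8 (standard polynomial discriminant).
Δ = -1472

For a depressed cubic x^3 + p x + q the discriminant is Δ = -4 p^3 - 27 q^2 = -4*(-4)^3 - 27*(8)^2 = 256 - 1728 = -1472.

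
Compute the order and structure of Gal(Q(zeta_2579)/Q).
|Gal(Q(zeta_2579)/Q)| = phi(2579) = 2578; group ≅ (Z/2579Z)^* ≅ Z/2578Z

The n-th cyclotomic polynomial Φ_2579(x) is the minimal polynomial of zeta_2579 over Q and has degree phi(2579) = 2578. So Q(zeta_2579) is a degree-2578 Galois extension with Galois group (Z/2579Z)^*. (Z/2579Z)^* is cyclic since 2579 is an odd prime power (or 4). Hence Gal(Q(zeta_2579)/Q) ≅ Z/2578Z.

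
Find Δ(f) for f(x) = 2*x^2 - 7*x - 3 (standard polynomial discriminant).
Δ = 73

For a quadratic a x^2 + b x + c the discriminant is Δ = b^2 - 4ac = (-7)^2 - 4*(2)*(-3) = 49 - (-24) = 73.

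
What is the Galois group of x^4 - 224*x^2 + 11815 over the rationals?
Gal(K/Q) = V_4 (Klein four-group, Z/2Z × Z/2Z)

f factors as (x^2 - 85)(x^2 - 139), so the splitting field is K = Q(sqrt(85), sqrt(139)). The elements 85, 139, 11815 are all non-squares in Q, so sqrt(85) and sqrt(139) generate independent quadratic extensions. Thus [K:Q] = 4 and Gal(K/Q) is generated by the two order-2 automorphisms sqrt(85) ↦ -sqrt(85) and sqrt(139) ↦ -sqrt(139), giving V_4.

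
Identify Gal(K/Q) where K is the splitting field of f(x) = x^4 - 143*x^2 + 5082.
Gal(K/Q) = V_4 (Klein four-group, Z/2Z × Z/2Z)

f factors as (x^2 - 66)(x^2 - 77), so the splitting field is K = Q(sqrt(66), sqrt(77)). The elements 66, 77, 5082 are all non-squares in Q, so sqrt(66) and sqrt(77) generate independent quadratic extensions. Thus [K:Q] = 4 and Gal(K/Q) is generated by the two order-2 automorphisms sqrt(66) ↦ -sqrt(66) and sqrt(77) ↦ -sqrt(77), giving V_4.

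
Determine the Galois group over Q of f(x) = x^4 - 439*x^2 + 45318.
Gal(K/Q) = V_4 (Klein four-group, Z/2Z × Z/2Z)

f factors as (x^2 - 166)(x^2 - 273), so the splitting field is K = Q(sqrt(166), sqrt(273)). The elements 166, 273, 45318 are all non-squares in Q, so sqrt(166) and sqrt(273) generate independent quadratic extensions. Thus [K:Q] = 4 and Gal(K/Q) is generated by the two order-2 automorphisms sqrt(166) ↦ -sqrt(166) and sqrt(273) ↦ -sqrt(273), giving V_4.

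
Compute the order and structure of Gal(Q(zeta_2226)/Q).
|Gal(Q(zeta_2226)/Q)| = phi(2226) = 624; group ≅ (Z/2226Z)^* ≅ Z/2Z × Z/6Z × Z/52Z

The n-th cyclotomic polynomial Φ_2226(x) is the minimal polynomial of zeta_2226 over Q and has degree phi(2226) = 624. So Q(zeta_2226) is a degree-624 Galois extension with Galois group (Z/2226Z)^*. By CRT, (Z/2226Z)^* ≅ (Z/2Z)^* × (Z/3Z)^* × (Z/7Z)^* × (Z/53Z)^*. Each prime-power unit group is (Z/2Z)^* ≅ trivial group (order 1); (Z/3Z)^* ≅ Z/2Z; (Z/7Z)^* ≅ Z/6Z; (Z/53Z)^* ≅ Z/52Z. Hence Gal(Q(zeta_2226)/Q) ≅ Z/2Z × Z/6Z × Z/52Z.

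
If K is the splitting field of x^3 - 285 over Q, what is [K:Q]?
[K:Q] = 6

x^3 - 285 has one real root r = 285^(1/3) and two complex roots r*zeta_3, r*zeta_3^2 where zeta_3 = e^(2*pi*i/3). The splitting field is Q(r, zeta_3). [Q(r):Q] = 3 and [Q(zeta_3):Q] = 2 with gcd = 1, so [Q(r, zeta_3):Q] = 3 * 2 = 6.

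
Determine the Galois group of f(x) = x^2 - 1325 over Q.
Gal(K/Q) = Z/2Z (cyclic of order 2)

x^2 - 1325 is irreducible over Q since 1325 is not a rational square. The splitting field Q(sqrt(1325)) has degree 2 over Q, and its unique nontrivial automorphism is sqrt(1325) ↦ -sqrt(1325). Hence Gal(Q(sqrt(1325))/Q) = Z/2Z.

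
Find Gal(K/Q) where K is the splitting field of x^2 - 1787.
Gal(K/Q) = Z/2Z (cyclic of order 2)

x^2 - 1787 is irreducible over Q since 1787 is not a rational square. The splitting field Q(sqrt(1787)) has degree 2 over Q, and its unique nontrivial automorphism is sqrt(1787) ↦ -sqrt(1787). Hence Gal(Q(sqrt(1787))/Q) = Z/2Z.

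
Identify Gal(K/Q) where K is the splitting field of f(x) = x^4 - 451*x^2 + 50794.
Gal(K/Q) = V_4 (Klein four-group, Z/2Z × Z/2Z)

f factors as (x^2 - 233)(x^2 - 218), so the splitting field is K = Q(sqrt(233), sqrt(218)). The elements 233, 218, 50794 are all non-squares in Q, so sqrt(233) and sqrt(218) generate independent quadratic extensions. Thus [K:Q] = 4 and Gal(K/Q) is generated by the two order-2 automorphisms sqrt(233) ↦ -sqrt(233) and sqrt(218) ↦ -sqrt(218), giving V_4.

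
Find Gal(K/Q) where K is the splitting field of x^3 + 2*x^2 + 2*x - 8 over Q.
Gal(K/Q) = S_3 (symmetric group of order 6)

Compute the discriminant of x^3 + (2)*x^2 + (2)*x + (-8): Δ = -2064. Since Δ is not a rational square, the Galois group is not contained in A_3; it must be the full S_3 (irreducibility of the cubic rules out anything smaller).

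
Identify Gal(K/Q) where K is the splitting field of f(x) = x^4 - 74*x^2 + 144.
Gal(K/Q) = Z/2Z (cyclic of order 2)

f factors as (x^2 - 72)(x^2 - 2), so the splitting field is K = Q(sqrt(72), sqrt(2)). The squarefree part of 72 is 2 and the squarefree part of 2 is also 2, so sqrt(72) and sqrt(2) are both rational multiples of sqrt(2). Hence Q(sqrt(72)) = Q(sqrt(2)) = Q(sqrt(2)), and the splitting field collapses to a single degree-2 extension with Galois group Z/2Z.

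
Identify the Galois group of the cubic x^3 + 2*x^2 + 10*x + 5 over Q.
Gal(K/Q) = S_3 (symmetric group of order 6)

Compute the discriminant of x^3 + (2)*x^2 + (10)*x + (5): Δ = -2635. Since Δ is not a rational square, the Galois group is not contained in A_3; it must be the full S_3 (irreducibility of the cubic rules out anything smaller).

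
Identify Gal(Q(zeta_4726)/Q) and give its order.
|Gal(Q(zeta_4726)/Q)| = phi(4726) = 2208; group ≅ (Z/4726Z)^* ≅ Z/16Z × Z/138Z

The n-th cyclotomic polynomial Φ_4726(x) is the minimal polynomial of zeta_4726 over Q and has degree phi(4726) = 2208. So Q(zeta_4726) is a degree-2208 Galois extension with Galois group (Z/4726Z)^*. By CRT, (Z/4726Z)^* ≅ (Z/2Z)^* × (Z/17Z)^* × (Z/139Z)^*. Each prime-power unit group is (Z/2Z)^* ≅ trivial group (order 1); (Z/17Z)^* ≅ Z/16Z; (Z/139Z)^* ≅ Z/138Z. Hence Gal(Q(zeta_4726)/Q) ≅ Z/16Z × Z/138Z.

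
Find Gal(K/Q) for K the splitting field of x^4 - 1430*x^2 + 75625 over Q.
Gal(K/Q) = Z/2Z (cyclic of order 2)

f factors as (x^2 - 1375)(x^2 - 55), so the splitting field is K = Q(sqrt(1375), sqrt(55)). The squarefree part of 1375 is 55 and the squarefree part of 55 is also 55, so sqrt(1375) and sqrt(55) are both rational multiples of sqrt(55). Hence Q(sqrt(1375)) = Q(sqrt(55)) = Q(sqrt(55)), and the splitting field collapses to a single degree-2 extension with Galois group Z/2Z.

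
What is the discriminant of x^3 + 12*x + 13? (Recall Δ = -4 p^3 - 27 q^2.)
Δ = -11475

For a depressed cubic x^3 + p x + q the discriminant is Δ = -4 p^3 - 27 q^2 = -4*(12)^3 - 27*(13)^2 = -6912 - 4563 = -11475.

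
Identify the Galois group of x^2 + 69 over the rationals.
Gal(K/Q) = Z/2Z (cyclic of order 2)

x^2 + 69 is irreducible over Q since -69 is not a rational square. The splitting field Q(sqrt(-69)) has degree 2 over Q, and its unique nontrivial automorphism is sqrt(-69) ↦ -sqrt(-69). Hence Gal(Q(sqrt(-69))/Q) = Z/2Z.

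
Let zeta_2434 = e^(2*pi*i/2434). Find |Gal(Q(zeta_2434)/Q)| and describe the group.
|Gal(Q(zeta_2434)/Q)| = phi(2434) = 1216; group ≅ (Z/2434Z)^* ≅ Z/1216Z

The n-th cyclotomic polynomial Φ_2434(x) is the minimal polynomial of zeta_2434 over Q and has degree phi(2434) = 1216. So Q(zeta_2434) is a degree-1216 Galois extension with Galois group (Z/2434Z)^*. By CRT, (Z/2434Z)^* ≅ (Z/2Z)^* × (Z/1217Z)^*. Each prime-power unit group is (Z/2Z)^* ≅ trivial group (order 1); (Z/1217Z)^* ≅ Z/1216Z. Hence Gal(Q(zeta_2434)/Q) ≅ Z/1216Z.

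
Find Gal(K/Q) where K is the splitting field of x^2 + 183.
Gal(K/Q) = Z/2Z (cyclic of order 2)

x^2 + 183 is irreducible over Q since -183 is not a rational square. The splitting field Q(sqrt(-183)) has degree 2 over Q, and its unique nontrivial automorphism is sqrt(-183) ↦ -sqrt(-183). Hence Gal(Q(sqrt(-183))/Q) = Z/2Z.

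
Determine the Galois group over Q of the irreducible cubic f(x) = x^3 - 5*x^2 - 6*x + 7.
Gal(K/Q) = S_3 (symmetric group of order 6)

Compute the discriminant of x^3 + (-5)*x^2 + (-6)*x + (7): Δ = 7721. Since Δ is not a rational square, the Galois group is not contained in A_3; it must be the full S_3 (irreducibility of the cubic rules out anything smaller).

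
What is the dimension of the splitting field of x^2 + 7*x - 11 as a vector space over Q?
[K:Q] = 2

The discriminant of x^2 + (7)*x + (-11) is b^2 - 4c = 49 - (-44) = 93. Since 93 is not a perfect square in Q, the polynomial is irreducible over Q. Its two roots generate a degree-2 extension, so [K:Q] = 2.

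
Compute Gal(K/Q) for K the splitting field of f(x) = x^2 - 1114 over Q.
Gal(K/Q) = Z/2Z (cyclic of order 2)

x^2 - 1114 is irreducible over Q since 1114 is not a rational square. The splitting field Q(sqrt(1114)) has degree 2 over Q, and its unique nontrivial automorphism is sqrt(1114) ↦ -sqrt(1114). Hence Gal(Q(sqrt(1114))/Q) = Z/2Z.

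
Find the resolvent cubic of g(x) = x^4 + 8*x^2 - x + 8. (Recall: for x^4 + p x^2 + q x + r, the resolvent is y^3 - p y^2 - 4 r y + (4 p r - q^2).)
h(y) = y^3 - 8*y^2 - 32*y + 255

Identify coefficients: p = 8, q = -1, r = 8.
Plug into h(y) = y^3 - p y^2 - 4 r y + (4 p r - q^2):
  h(y) = y^3 - (8) y^2 - 4*(8) y + (4*(8)*(8) - (-1)^2)
       = y^3 + (-8) y^2 + (-32) y + (255).
Simplifying: h(y) = y^3 - 8*y^2 - 32*y + 255.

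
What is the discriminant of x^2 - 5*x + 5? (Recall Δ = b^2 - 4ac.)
Δ = 5

For a quadratic a x^2 + b x + c the discriminant is Δ = b^2 - 4ac = (-5)^2 - 4*(1)*(5) = 25 - (20) = 5.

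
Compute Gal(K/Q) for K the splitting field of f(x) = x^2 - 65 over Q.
Gal(K/Q) = Z/2Z (cyclic of order 2)

x^2 - 65 is irreducible over Q since 65 is not a rational square. The splitting field Q(sqrt(65)) has degree 2 over Q, and its unique nontrivial automorphism is sqrt(65) ↦ -sqrt(65). Hence Gal(Q(sqrt(65))/Q) = Z/2Z.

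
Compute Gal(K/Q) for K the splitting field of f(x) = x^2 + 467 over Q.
Gal(K/Q) = Z/2Z (cyclic of order 2)

x^2 + 467 is irreducible over Q since -467 is not a rational square. The splitting field Q(sqrt(-467)) has degree 2 over Q, and its unique nontrivial automorphism is sqrt(-467) ↦ -sqrt(-467). Hence Gal(Q(sqrt(-467))/Q) = Z/2Z.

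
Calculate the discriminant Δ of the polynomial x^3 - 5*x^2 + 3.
Δ = 1257

For x^3 + a x^2 + b x + c the discriminant is Δ = 18 a b c - 4 a^3 c + a^2 b^2 - 4 b^3 - 27 c^2.
Plug a = -5, b = 0, c = 3:
  18*(-5)*(0)*(3) - 4*(-5)^3*(3) + (-5)^2*(0)^2 - 4*(0)^3 - 27*(3)^2
  = 0 + (1500) + 0 + (0) + (-243)
  = 1257.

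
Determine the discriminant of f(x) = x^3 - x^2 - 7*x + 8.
Δ = 733

For x^3 + a x^2 + b x + c the discriminant is Δ = 18 a b c - 4 a^3 c + a^2 b^2 - 4 b^3 - 27 c^2.
Plug a = -1, b = -7, c = 8:
  18*(-1)*(-7)*(8) - 4*(-1)^3*(8) + (-1)^2*(-7)^2 - 4*(-7)^3 - 27*(8)^2
  = 1008 + (32) + 49 + (1372) + (-1728)
  = 733.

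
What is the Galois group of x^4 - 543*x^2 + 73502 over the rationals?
Gal(K/Q) = V_4 (Klein four-group, Z/2Z × Z/2Z)

f factors as (x^2 - 257)(x^2 - 286), so the splitting field is K = Q(sqrt(257), sqrt(286)). The elements 257, 286, 73502 are all non-squares in Q, so sqrt(257) and sqrt(286) generate independent quadratic extensions. Thus [K:Q] = 4 and Gal(K/Q) is generated by the two order-2 automorphisms sqrt(257) ↦ -sqrt(257) and sqrt(286) ↦ -sqrt(286), giving V_4.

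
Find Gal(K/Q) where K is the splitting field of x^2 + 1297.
Gal(K/Q) = Z/2Z (cyclic of order 2)

x^2 + 1297 is irreducible over Q since -1297 is not a rational square. The splitting field Q(sqrt(-1297)) has degree 2 over Q, and its unique nontrivial automorphism is sqrt(-1297) ↦ -sqrt(-1297). Hence Gal(Q(sqrt(-1297))/Q) = Z/2Z.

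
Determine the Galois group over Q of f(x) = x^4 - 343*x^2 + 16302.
Gal(K/Q) = V_4 (Klein four-group, Z/2Z × Z/2Z)

f factors as (x^2 - 286)(x^2 - 57), so the splitting field is K = Q(sqrt(286), sqrt(57)). The elements 286, 57, 16302 are all non-squares in Q, so sqrt(286) and sqrt(57) generate independent quadratic extensions. Thus [K:Q] = 4 and Gal(K/Q) is generated by the two order-2 automorphisms sqrt(286) ↦ -sqrt(286) and sqrt(57) ↦ -sqrt(57), giving V_4.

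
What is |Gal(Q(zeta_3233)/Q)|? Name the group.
|Gal(Q(zeta_3233)/Q)| = phi(3233) = 3120; group ≅ (Z/3233Z)^* ≅ Z/52Z × Z/60Z

The n-th cyclotomic polynomial Φ_3233(x) is the minimal polynomial of zeta_3233 over Q and has degree phi(3233) = 3120. So Q(zeta_3233) is a degree-3120 Galois extension with Galois group (Z/3233Z)^*. By CRT, (Z/3233Z)^* ≅ (Z/53Z)^* × (Z/61Z)^*. Each prime-power unit group is (Z/53Z)^* ≅ Z/52Z; (Z/61Z)^* ≅ Z/60Z. Hence Gal(Q(zeta_3233)/Q) ≅ Z/52Z × Z/60Z.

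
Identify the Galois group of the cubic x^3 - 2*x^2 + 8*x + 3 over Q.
Gal(K/Q) = S_3 (symmetric group of order 6)

Compute the discriminant of x^3 + (-2)*x^2 + (8)*x + (3): Δ = -2803. Since Δ is not a rational square, the Galois group is not contained in A_3; it must be the full S_3 (irreducibility of the cubic rules out anything smaller).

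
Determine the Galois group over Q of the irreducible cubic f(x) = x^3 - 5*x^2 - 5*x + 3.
Gal(K/Q) = S_3 (symmetric group of order 6)

Compute the discriminant of x^3 + (-5)*x^2 + (-5)*x + (3): Δ = 3732. Since Δ is not a rational square, the Galois group is not contained in A_3; it must be the full S_3 (irreducibility of the cubic rules out anything smaller).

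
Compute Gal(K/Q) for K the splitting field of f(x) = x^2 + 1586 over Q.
Gal(K/Q) = Z/2Z (cyclic of order 2)

x^2 + 1586 is irreducible over Q since -1586 is not a rational square. The splitting field Q(sqrt(-1586)) has degree 2 over Q, and its unique nontrivial automorphism is sqrt(-1586) ↦ -sqrt(-1586). Hence Gal(Q(sqrt(-1586))/Q) = Z/2Z.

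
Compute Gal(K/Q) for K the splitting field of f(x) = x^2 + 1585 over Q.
Gal(K/Q) = Z/2Z (cyclic of order 2)

x^2 + 1585 is irreducible over Q since -1585 is not a rational square. The splitting field Q(sqrt(-1585)) has degree 2 over Q, and its unique nontrivial automorphism is sqrt(-1585) ↦ -sqrt(-1585). Hence Gal(Q(sqrt(-1585))/Q) = Z/2Z.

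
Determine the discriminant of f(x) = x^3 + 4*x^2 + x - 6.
Δ = 144

For x^3 + a x^2 + b x + c the discriminant is Δ = 18 a b c - 4 a^3 c + a^2 b^2 - 4 b^3 - 27 c^2.
Plug a = 4, b = 1, c = -6:
  18*(4)*(1)*(-6) - 4*(4)^3*(-6) + (4)^2*(1)^2 - 4*(1)^3 - 27*(-6)^2
  = -432 + (1536) + 16 + (-4) + (-972)
  = 144.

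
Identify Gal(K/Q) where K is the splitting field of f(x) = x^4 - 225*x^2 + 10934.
Gal(K/Q) = V_4 (Klein four-group, Z/2Z × Z/2Z)

f factors as (x^2 - 71)(x^2 - 154), so the splitting field is K = Q(sqrt(71), sqrt(154)). The elements 71, 154, 10934 are all non-squares in Q, so sqrt(71) and sqrt(154) generate independent quadratic extensions. Thus [K:Q] = 4 and Gal(K/Q) is generated by the two order-2 automorphisms sqrt(71) ↦ -sqrt(71) and sqrt(154) ↦ -sqrt(154), giving V_4.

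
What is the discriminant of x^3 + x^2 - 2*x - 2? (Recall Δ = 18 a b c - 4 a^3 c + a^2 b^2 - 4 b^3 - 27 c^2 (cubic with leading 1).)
Δ = 8

For x^3 + a x^2 + b x + c the discriminant is Δ = 18 a b c - 4 a^3 c + a^2 b^2 - 4 b^3 - 27 c^2.
Plug a = 1, b = -2, c = -2:
  18*(1)*(-2)*(-2) - 4*(1)^3*(-2) + (1)^2*(-2)^2 - 4*(-2)^3 - 27*(-2)^2
  = 72 + (8) + 4 + (32) + (-108)
  = 8.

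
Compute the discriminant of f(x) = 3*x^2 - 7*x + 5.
Δ = -11

For a quadratic a x^2 + b x + c the discriminant is Δ = b^2 - 4ac = (-7)^2 - 4*(3)*(5) = 49 - (60) = -11.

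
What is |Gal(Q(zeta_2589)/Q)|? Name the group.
|Gal(Q(zeta_2589)/Q)| = phi(2589) = 1724; group ≅ (Z/2589Z)^* ≅ Z/2Z × Z/862Z

The n-th cyclotomic polynomial Φ_2589(x) is the minimal polynomial of zeta_2589 over Q and has degree phi(2589) = 1724. So Q(zeta_2589) is a degree-1724 Galois extension with Galois group (Z/2589Z)^*. By CRT, (Z/2589Z)^* ≅ (Z/3Z)^* × (Z/863Z)^*. Each prime-power unit group is (Z/3Z)^* ≅ Z/2Z; (Z/863Z)^* ≅ Z/862Z. Hence Gal(Q(zeta_2589)/Q) ≅ Z/2Z × Z/862Z.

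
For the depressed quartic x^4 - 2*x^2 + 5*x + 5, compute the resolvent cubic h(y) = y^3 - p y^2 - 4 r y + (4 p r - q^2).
h(y) = y^3 + 2*y^2 - 20*y - 65

Identify coefficients: p = -2, q = 5, r = 5.
Plug into h(y) = y^3 - p y^2 - 4 r y + (4 p r - q^2):
  h(y) = y^3 - (-2) y^2 - 4*(5) y + (4*(-2)*(5) - (5)^2)
       = y^3 + (2) y^2 + (-20) y + (-65).
Simplifying: h(y) = y^3 + 2*y^2 - 20*y - 65.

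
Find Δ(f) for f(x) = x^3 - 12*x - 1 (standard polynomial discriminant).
Δ = 6885

For a depressed cubic x^3 + p x + q the discriminant is Δ = -4 p^3 - 27 q^2 = -4*(-12)^3 - 27*(-1)^2 = 6912 - 27 = 6885.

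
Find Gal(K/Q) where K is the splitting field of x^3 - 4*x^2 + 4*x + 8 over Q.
Gal(K/Q) = S_3 (symmetric group of order 6)

Compute the discriminant of x^3 + (-4)*x^2 + (4)*x + (8): Δ = -1984. Since Δ is not a rational square, the Galois group is not contained in A_3; it must be the full S_3 (irreducibility of the cubic rules out anything smaller).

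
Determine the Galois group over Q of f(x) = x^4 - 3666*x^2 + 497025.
Gal(K/Q) = Z/2Z (cyclic of order 2)

f factors as (x^2 - 141)(x^2 - 3525), so the splitting field is K = Q(sqrt(141), sqrt(3525)). The squarefree part of 141 is 141 and the squarefree part of 3525 is also 141, so sqrt(141) and sqrt(3525) are both rational multiples of sqrt(141). Hence Q(sqrt(141)) = Q(sqrt(3525)) = Q(sqrt(141)), and the splitting field collapses to a single degree-2 extension with Galois group Z/2Z.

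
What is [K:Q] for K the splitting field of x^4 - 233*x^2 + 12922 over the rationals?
[K:Q] = 4

f factors as (x^2 - 142)(x^2 - 91); the splitting field is K = Q(sqrt(142), sqrt(91)). Since 142, 91, and 12922 are all non-squares in Q, the three subfields Q(sqrt(142)), Q(sqrt(91)), Q(sqrt(12922)) are distinct degree-2 extensions, so [K:Q] = 4 (Klein four Galois group).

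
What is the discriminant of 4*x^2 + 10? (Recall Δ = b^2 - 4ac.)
Δ = -160

For a quadratic a x^2 + b x + c the discriminant is Δ = b^2 - 4ac = (0)^2 - 4*(4)*(10) = 0 - (160) = -160.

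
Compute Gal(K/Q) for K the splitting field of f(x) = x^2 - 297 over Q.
Gal(K/Q) = Z/2Z (cyclic of order 2)

x^2 - 297 is irreducible over Q since 297 is not a rational square. The splitting field Q(sqrt(297)) has degree 2 over Q, and its unique nontrivial automorphism is sqrt(297) ↦ -sqrt(297). Hence Gal(Q(sqrt(297))/Q) = Z/2Z.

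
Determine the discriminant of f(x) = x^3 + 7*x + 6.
Δ = -2344

For a depressed cubic x^3 + p x + q the discriminant is Δ = -4 p^3 - 27 q^2 = -4*(7)^3 - 27*(6)^2 = -1372 - 972 = -2344.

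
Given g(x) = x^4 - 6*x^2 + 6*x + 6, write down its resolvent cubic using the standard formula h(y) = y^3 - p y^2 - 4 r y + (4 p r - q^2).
h(y) = y^3 + 6*y^2 - 24*y - 180

Identify coefficients: p = -6, q = 6, r = 6.
Plug into h(y) = y^3 - p y^2 - 4 r y + (4 p r - q^2):
  h(y) = y^3 - (-6) y^2 - 4*(6) y + (4*(-6)*(6) - (6)^2)
       = y^3 + (6) y^2 + (-24) y + (-180).
Simplifying: h(y) = y^3 + 6*y^2 - 24*y - 180.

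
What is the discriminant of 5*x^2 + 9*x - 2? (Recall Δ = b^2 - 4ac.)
Δ = 121

For a quadratic a x^2 + b x + c the discriminant is Δ = b^2 - 4ac = (9)^2 - 4*(5)*(-2) = 81 - (-40) = 121.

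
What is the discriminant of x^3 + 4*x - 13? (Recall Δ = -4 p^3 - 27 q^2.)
Δ = -4819

For a depressed cubic x^3 + p x + q the discriminant is Δ = -4 p^3 - 27 q^2 = -4*(4)^3 - 27*(-13)^2 = -256 - 4563 = -4819.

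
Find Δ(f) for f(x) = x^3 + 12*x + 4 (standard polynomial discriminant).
Δ = -7344

For a depressed cubic x^3 + p x + q the discriminant is Δ = -4 p^3 - 27 q^2 = -4*(12)^3 - 27*(4)^2 = -6912 - 432 = -7344.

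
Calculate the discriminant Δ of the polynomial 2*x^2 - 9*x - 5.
Δ = 121

For a quadratic a x^2 + b x + c the discriminant is Δ = b^2 - 4ac = (-9)^2 - 4*(2)*(-5) = 81 - (-40) = 121.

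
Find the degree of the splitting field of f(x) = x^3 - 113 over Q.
[K:Q] = 6

x^3 - 113 has one real root r = 113^(1/3) and two complex roots r*zeta_3, r*zeta_3^2 where zeta_3 = e^(2*pi*i/3). The splitting field is Q(r, zeta_3). [Q(r):Q] = 3 and [Q(zeta_3):Q] = 2 with gcd = 1, so [Q(r, zeta_3):Q] = 3 * 2 = 6.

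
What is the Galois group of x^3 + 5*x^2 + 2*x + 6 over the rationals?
Gal(K/Q) = S_3 (symmetric group of order 6)

Compute the discriminant of x^3 + (5)*x^2 + (2)*x + (6): Δ = -2824. Since Δ is not a rational square, the Galois group is not contained in A_3; it must be the full S_3 (irreducibility of the cubic rules out anything smaller).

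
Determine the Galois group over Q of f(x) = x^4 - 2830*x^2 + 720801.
Gal(K/Q) = Z/2Z (cyclic of order 2)

f factors as (x^2 - 283)(x^2 - 2547), so the splitting field is K = Q(sqrt(283), sqrt(2547)). The squarefree part of 283 is 283 and the squarefree part of 2547 is also 283, so sqrt(283) and sqrt(2547) are both rational multiples of sqrt(283). Hence Q(sqrt(283)) = Q(sqrt(2547)) = Q(sqrt(283)), and the splitting field collapses to a single degree-2 extension with Galois group Z/2Z.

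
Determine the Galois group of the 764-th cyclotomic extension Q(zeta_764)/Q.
|Gal(Q(zeta_764)/Q)| = phi(764) = 380; group ≅ (Z/764Z)^* ≅ Z/2Z × Z/190Z

The n-th cyclotomic polynomial Φ_764(x) is the minimal polynomial of zeta_764 over Q and has degree phi(764) = 380. So Q(zeta_764) is a degree-380 Galois extension with Galois group (Z/764Z)^*. By CRT, (Z/764Z)^* ≅ (Z/4Z)^* × (Z/191Z)^*. Each prime-power unit group is (Z/4Z)^* ≅ Z/2Z; (Z/191Z)^* ≅ Z/190Z. Hence Gal(Q(zeta_764)/Q) ≅ Z/2Z × Z/190Z.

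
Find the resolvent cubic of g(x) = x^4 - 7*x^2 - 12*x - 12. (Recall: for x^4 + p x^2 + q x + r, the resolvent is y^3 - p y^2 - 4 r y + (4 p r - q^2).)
h(y) = y^3 + 7*y^2 + 48*y + 192

Identify coefficients: p = -7, q = -12, r = -12.
Plug into h(y) = y^3 - p y^2 - 4 r y + (4 p r - q^2):
  h(y) = y^3 - (-7) y^2 - 4*(-12) y + (4*(-7)*(-12) - (-12)^2)
       = y^3 + (7) y^2 + (48) y + (192).
Simplifying: h(y) = y^3 + 7*y^2 + 48*y + 192.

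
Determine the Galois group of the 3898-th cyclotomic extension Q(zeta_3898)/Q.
|Gal(Q(zeta_3898)/Q)| = phi(3898) = 1948; group ≅ (Z/3898Z)^* ≅ Z/1948Z

The n-th cyclotomic polynomial Φ_3898(x) is the minimal polynomial of zeta_3898 over Q and has degree phi(3898) = 1948. So Q(zeta_3898) is a degree-1948 Galois extension with Galois group (Z/3898Z)^*. By CRT, (Z/3898Z)^* ≅ (Z/2Z)^* × (Z/1949Z)^*. Each prime-power unit group is (Z/2Z)^* ≅ trivial group (order 1); (Z/1949Z)^* ≅ Z/1948Z. Hence Gal(Q(zeta_3898)/Q) ≅ Z/1948Z.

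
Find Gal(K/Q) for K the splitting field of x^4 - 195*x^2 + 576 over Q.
Gal(K/Q) = Z/2Z (cyclic of order 2)

f factors as (x^2 - 3)(x^2 - 192), so the splitting field is K = Q(sqrt(3), sqrt(192)). The squarefree part of 3 is 3 and the squarefree part of 192 is also 3, so sqrt(3) and sqrt(192) are both rational multiples of sqrt(3). Hence Q(sqrt(3)) = Q(sqrt(192)) = Q(sqrt(3)), and the splitting field collapses to a single degree-2 extension with Galois group Z/2Z.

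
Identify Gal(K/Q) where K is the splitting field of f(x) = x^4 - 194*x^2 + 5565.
Gal(K/Q) = V_4 (Klein four-group, Z/2Z × Z/2Z)

f factors as (x^2 - 159)(x^2 - 35), so the splitting field is K = Q(sqrt(159), sqrt(35)). The elements 159, 35, 5565 are all non-squares in Q, so sqrt(159) and sqrt(35) generate independent quadratic extensions. Thus [K:Q] = 4 and Gal(K/Q) is generated by the two order-2 automorphisms sqrt(159) ↦ -sqrt(159) and sqrt(35) ↦ -sqrt(35), giving V_4.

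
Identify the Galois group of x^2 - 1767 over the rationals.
Gal(K/Q) = Z/2Z (cyclic of order 2)

x^2 - 1767 is irreducible over Q since 1767 is not a rational square. The splitting field Q(sqrt(1767)) has degree 2 over Q, and its unique nontrivial automorphism is sqrt(1767) ↦ -sqrt(1767). Hence Gal(Q(sqrt(1767))/Q) = Z/2Z.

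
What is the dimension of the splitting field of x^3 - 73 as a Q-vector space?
[K:Q] = 6

x^3 - 73 has one real root r = 73^(1/3) and two complex roots r*zeta_3, r*zeta_3^2 where zeta_3 = e^(2*pi*i/3). The splitting field is Q(r, zeta_3). [Q(r):Q] = 3 and [Q(zeta_3):Q] = 2 with gcd = 1, so [Q(r, zeta_3):Q] = 3 * 2 = 6.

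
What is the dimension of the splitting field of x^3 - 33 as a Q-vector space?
[K:Q] = 6

x^3 - 33 has one real root r = 33^(1/3) and two complex roots r*zeta_3, r*zeta_3^2 where zeta_3 = e^(2*pi*i/3). The splitting field is Q(r, zeta_3). [Q(r):Q] = 3 and [Q(zeta_3):Q] = 2 with gcd = 1, so [Q(r, zeta_3):Q] = 3 * 2 = 6.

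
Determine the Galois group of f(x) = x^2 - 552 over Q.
Gal(K/Q) = Z/2Z (cyclic of order 2)

x^2 - 552 is irreducible over Q since 552 is not a rational square. The splitting field Q(sqrt(552)) has degree 2 over Q, and its unique nontrivial automorphism is sqrt(552) ↦ -sqrt(552). Hence Gal(Q(sqrt(552))/Q) = Z/2Z.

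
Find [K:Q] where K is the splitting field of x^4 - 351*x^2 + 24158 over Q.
[K:Q] = 4

f factors as (x^2 - 94)(x^2 - 257); the splitting field is K = Q(sqrt(94), sqrt(257)). Since 94, 257, and 24158 are all non-squares in Q, the three subfields Q(sqrt(94)), Q(sqrt(257)), Q(sqrt(24158)) are distinct degree-2 extensions, so [K:Q] = 4 (Klein four Galois group).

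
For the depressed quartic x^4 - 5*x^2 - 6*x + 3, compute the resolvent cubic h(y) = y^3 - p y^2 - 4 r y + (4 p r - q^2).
h(y) = y^3 + 5*y^2 - 12*y - 96

Identify coefficients: p = -5, q = -6, r = 3.
Plug into h(y) = y^3 - p y^2 - 4 r y + (4 p r - q^2):
  h(y) = y^3 - (-5) y^2 - 4*(3) y + (4*(-5)*(3) - (-6)^2)
       = y^3 + (5) y^2 + (-12) y + (-96).
Simplifying: h(y) = y^3 + 5*y^2 - 12*y - 96.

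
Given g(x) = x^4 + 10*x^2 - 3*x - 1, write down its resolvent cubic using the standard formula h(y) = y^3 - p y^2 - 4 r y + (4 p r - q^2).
h(y) = y^3 - 10*y^2 + 4*y - 49

Identify coefficients: p = 10, q = -3, r = -1.
Plug into h(y) = y^3 - p y^2 - 4 r y + (4 p r - q^2):
  h(y) = y^3 - (10) y^2 - 4*(-1) y + (4*(10)*(-1) - (-3)^2)
       = y^3 + (-10) y^2 + (4) y + (-49).
Simplifying: h(y) = y^3 - 10*y^2 + 4*y - 49.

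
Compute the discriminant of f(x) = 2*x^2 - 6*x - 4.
Δ = 68

For a quadratic a x^2 + b x + c the discriminant is Δ = b^2 - 4ac = (-6)^2 - 4*(2)*(-4) = 36 - (-32) = 68.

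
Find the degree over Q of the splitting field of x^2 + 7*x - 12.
[K:Q] = 2

The discriminant of x^2 + (7)*x + (-12) is b^2 - 4c = 49 - (-48) = 97. Since 97 is not a perfect square in Q, the polynomial is irreducible over Q. Its two roots generate a degree-2 extension, so [K:Q] = 2.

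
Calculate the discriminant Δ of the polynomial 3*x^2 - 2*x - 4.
Δ = 52

For a quadratic a x^2 + b x + c the discriminant is Δ = b^2 - 4ac = (-2)^2 - 4*(3)*(-4) = 4 - (-48) = 52.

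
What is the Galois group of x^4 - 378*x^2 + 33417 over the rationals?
Gal(K/Q) = V_4 (Klein four-group, Z/2Z × Z/2Z)

f factors as (x^2 - 237)(x^2 - 141), so the splitting field is K = Q(sqrt(237), sqrt(141)). The elements 237, 141, 33417 are all non-squares in Q, so sqrt(237) and sqrt(141) generate independent quadratic extensions. Thus [K:Q] = 4 and Gal(K/Q) is generated by the two order-2 automorphisms sqrt(237) ↦ -sqrt(237) and sqrt(141) ↦ -sqrt(141), giving V_4.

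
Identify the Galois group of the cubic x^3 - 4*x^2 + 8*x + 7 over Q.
Gal(K/Q) = S_3 (symmetric group of order 6)

Compute the discriminant of x^3 + (-4)*x^2 + (8)*x + (7): Δ = -4587. Since Δ is not a rational square, the Galois group is not contained in A_3; it must be the full S_3 (irreducibility of the cubic rules out anything smaller).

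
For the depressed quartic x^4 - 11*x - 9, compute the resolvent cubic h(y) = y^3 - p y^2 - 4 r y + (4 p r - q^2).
h(y) = y^3 + 36*y - 121

Identify coefficients: p = 0, q = -11, r = -9.
Plug into h(y) = y^3 - p y^2 - 4 r y + (4 p r - q^2):
  h(y) = y^3 - (0) y^2 - 4*(-9) y + (4*(0)*(-9) - (-11)^2)
       = y^3 + (0) y^2 + (36) y + (-121).
Simplifying: h(y) = y^3 + 36*y - 121.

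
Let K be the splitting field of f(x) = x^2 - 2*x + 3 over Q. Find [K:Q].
[K:Q] = 2

The discriminant of x^2 + (-2)*x + (3) is b^2 - 4c = 4 - (12) = -8. Since -8 is not a perfect square in Q, the polynomial is irreducible over Q. Its two roots generate a degree-2 extension, so [K:Q] = 2.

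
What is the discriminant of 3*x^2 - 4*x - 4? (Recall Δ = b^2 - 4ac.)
Δ = 64

For a quadratic a x^2 + b x + c the discriminant is Δ = b^2 - 4ac = (-4)^2 - 4*(3)*(-4) = 16 - (-48) = 64.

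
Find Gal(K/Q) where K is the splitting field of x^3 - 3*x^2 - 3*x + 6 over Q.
Gal(K/Q) = S_3 (symmetric group of order 6)

Compute the discriminant of x^3 + (-3)*x^2 + (-3)*x + (6): Δ = 837. Since Δ is not a rational square, the Galois group is not contained in A_3; it must be the full S_3 (irreducibility of the cubic rules out anything smaller).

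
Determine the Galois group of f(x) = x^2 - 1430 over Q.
Gal(K/Q) = Z/2Z (cyclic of order 2)

x^2 - 1430 is irreducible over Q since 1430 is not a rational square. The splitting field Q(sqrt(1430)) has degree 2 over Q, and its unique nontrivial automorphism is sqrt(1430) ↦ -sqrt(1430). Hence Gal(Q(sqrt(1430))/Q) = Z/2Z.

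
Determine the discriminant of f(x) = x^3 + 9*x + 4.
Δ = -3348

For a depressed cubic x^3 + p x + q the discriminant is Δ = -4 p^3 - 27 q^2 = -4*(9)^3 - 27*(4)^2 = -2916 - 432 = -3348.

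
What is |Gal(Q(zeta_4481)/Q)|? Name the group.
|Gal(Q(zeta_4481)/Q)| = phi(4481) = 4480; group ≅ (Z/4481Z)^* ≅ Z/4480Z

The n-th cyclotomic polynomial Φ_4481(x) is the minimal polynomial of zeta_4481 over Q and has degree phi(4481) = 4480. So Q(zeta_4481) is a degree-4480 Galois extension with Galois group (Z/4481Z)^*. (Z/4481Z)^* is cyclic since 4481 is an odd prime power (or 4). Hence Gal(Q(zeta_4481)/Q) ≅ Z/4480Z.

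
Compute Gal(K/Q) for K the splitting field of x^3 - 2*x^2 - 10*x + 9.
Gal(K/Q) = S_3 (symmetric group of order 6)

Compute the discriminant of x^3 + (-2)*x^2 + (-10)*x + (9): Δ = 5741. Since Δ is not a rational square, the Galois group is not contained in A_3; it must be the full S_3 (irreducibility of the cubic rules out anything smaller).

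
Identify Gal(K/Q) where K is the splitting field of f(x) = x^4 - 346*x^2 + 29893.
Gal(K/Q) = V_4 (Klein four-group, Z/2Z × Z/2Z)

f factors as (x^2 - 179)(x^2 - 167), so the splitting field is K = Q(sqrt(179), sqrt(167)). The elements 179, 167, 29893 are all non-squares in Q, so sqrt(179) and sqrt(167) generate independent quadratic extensions. Thus [K:Q] = 4 and Gal(K/Q) is generated by the two order-2 automorphisms sqrt(179) ↦ -sqrt(179) and sqrt(167) ↦ -sqrt(167), giving V_4.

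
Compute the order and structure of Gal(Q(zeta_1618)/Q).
|Gal(Q(zeta_1618)/Q)| = phi(1618) = 808; group ≅ (Z/1618Z)^* ≅ Z/808Z

The n-th cyclotomic polynomial Φ_1618(x) is the minimal polynomial of zeta_1618 over Q and has degree phi(1618) = 808. So Q(zeta_1618) is a degree-808 Galois extension with Galois group (Z/1618Z)^*. By CRT, (Z/1618Z)^* ≅ (Z/2Z)^* × (Z/809Z)^*. Each prime-power unit group is (Z/2Z)^* ≅ trivial group (order 1); (Z/809Z)^* ≅ Z/808Z. Hence Gal(Q(zeta_1618)/Q) ≅ Z/808Z.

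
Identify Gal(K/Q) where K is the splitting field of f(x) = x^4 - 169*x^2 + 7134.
Gal(K/Q) = V_4 (Klein four-group, Z/2Z × Z/2Z)

f factors as (x^2 - 87)(x^2 - 82), so the splitting field is K = Q(sqrt(87), sqrt(82)). The elements 87, 82, 7134 are all non-squares in Q, so sqrt(87) and sqrt(82) generate independent quadratic extensions. Thus [K:Q] = 4 and Gal(K/Q) is generated by the two order-2 automorphisms sqrt(87) ↦ -sqrt(87) and sqrt(82) ↦ -sqrt(82), giving V_4.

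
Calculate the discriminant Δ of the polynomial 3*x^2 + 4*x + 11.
Δ = -116

For a quadratic a x^2 + b x + c the discriminant is Δ = b^2 - 4ac = (4)^2 - 4*(3)*(11) = 16 - (132) = -116.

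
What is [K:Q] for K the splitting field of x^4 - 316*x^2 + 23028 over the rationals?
[K:Q] = 4

f factors as (x^2 - 202)(x^2 - 114); the splitting field is K = Q(sqrt(202), sqrt(114)). Since 202, 114, and 23028 are all non-squares in Q, the three subfields Q(sqrt(202)), Q(sqrt(114)), Q(sqrt(23028)) are distinct degree-2 extensions, so [K:Q] = 4 (Klein four Galois group).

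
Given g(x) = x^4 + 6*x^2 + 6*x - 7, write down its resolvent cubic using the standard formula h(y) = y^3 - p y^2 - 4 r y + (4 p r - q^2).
h(y) = y^3 - 6*y^2 + 28*y - 204

Identify coefficients: p = 6, q = 6, r = -7.
Plug into h(y) = y^3 - p y^2 - 4 r y + (4 p r - q^2):
  h(y) = y^3 - (6) y^2 - 4*(-7) y + (4*(6)*(-7) - (6)^2)
       = y^3 + (-6) y^2 + (28) y + (-204).
Simplifying: h(y) = y^3 - 6*y^2 + 28*y - 204.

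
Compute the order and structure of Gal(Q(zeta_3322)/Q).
|Gal(Q(zeta_3322)/Q)| = phi(3322) = 1500; group ≅ (Z/3322Z)^* ≅ Z/10Z × Z/150Z

The n-th cyclotomic polynomial Φ_3322(x) is the minimal polynomial of zeta_3322 over Q and has degree phi(3322) = 1500. So Q(zeta_3322) is a degree-1500 Galois extension with Galois group (Z/3322Z)^*. By CRT, (Z/3322Z)^* ≅ (Z/2Z)^* × (Z/11Z)^* × (Z/151Z)^*. Each prime-power unit group is (Z/2Z)^* ≅ trivial group (order 1); (Z/11Z)^* ≅ Z/10Z; (Z/151Z)^* ≅ Z/150Z. Hence Gal(Q(zeta_3322)/Q) ≅ Z/10Z × Z/150Z.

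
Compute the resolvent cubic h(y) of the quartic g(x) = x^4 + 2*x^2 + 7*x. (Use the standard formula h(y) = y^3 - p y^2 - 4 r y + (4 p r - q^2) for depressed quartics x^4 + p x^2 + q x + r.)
h(y) = y^3 - 2*y^2 - 49

Identify coefficients: p = 2, q = 7, r = 0.
Plug into h(y) = y^3 - p y^2 - 4 r y + (4 p r - q^2):
  h(y) = y^3 - (2) y^2 - 4*(0) y + (4*(2)*(0) - (7)^2)
       = y^3 + (-2) y^2 + (0) y + (-49).
Simplifying: h(y) = y^3 - 2*y^2 - 49.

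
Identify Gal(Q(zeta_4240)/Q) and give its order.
|Gal(Q(zeta_4240)/Q)| = phi(4240) = 1664; group ≅ (Z/4240Z)^* ≅ Z/2Z × Z/4Z × Z/4Z × Z/52Z

The n-th cyclotomic polynomial Φ_4240(x) is the minimal polynomial of zeta_4240 over Q and has degree phi(4240) = 1664. So Q(zeta_4240) is a degree-1664 Galois extension with Galois group (Z/4240Z)^*. By CRT, (Z/4240Z)^* ≅ (Z/16Z)^* × (Z/5Z)^* × (Z/53Z)^*. Each prime-power unit group is (Z/16Z)^* ≅ Z/2Z × Z/4Z; (Z/5Z)^* ≅ Z/4Z; (Z/53Z)^* ≅ Z/52Z. Hence Gal(Q(zeta_4240)/Q) ≅ Z/2Z × Z/4Z × Z/4Z × Z/52Z.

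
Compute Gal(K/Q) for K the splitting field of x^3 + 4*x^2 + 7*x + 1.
Gal(K/Q) = S_3 (symmetric group of order 6)

Compute the discriminant of x^3 + (4)*x^2 + (7)*x + (1): Δ = -367. Since Δ is not a rational square, the Galois group is not contained in A_3; it must be the full S_3 (irreducibility of the cubic rules out anything smaller).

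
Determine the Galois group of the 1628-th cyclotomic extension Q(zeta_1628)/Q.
|Gal(Q(zeta_1628)/Q)| = phi(1628) = 720; group ≅ (Z/1628Z)^* ≅ Z/2Z × Z/10Z × Z/36Z

The n-th cyclotomic polynomial Φ_1628(x) is the minimal polynomial of zeta_1628 over Q and has degree phi(1628) = 720. So Q(zeta_1628) is a degree-720 Galois extension with Galois group (Z/1628Z)^*. By CRT, (Z/1628Z)^* ≅ (Z/4Z)^* × (Z/11Z)^* × (Z/37Z)^*. Each prime-power unit group is (Z/4Z)^* ≅ Z/2Z; (Z/11Z)^* ≅ Z/10Z; (Z/37Z)^* ≅ Z/36Z. Hence Gal(Q(zeta_1628)/Q) ≅ Z/2Z × Z/10Z × Z/36Z.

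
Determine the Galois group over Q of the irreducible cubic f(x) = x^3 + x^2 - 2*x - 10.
Gal(K/Q) = S_3 (symmetric group of order 6)

Compute the discriminant of x^3 + (1)*x^2 + (-2)*x + (-10): Δ = -2264. Since Δ is not a rational square, the Galois group is not contained in A_3; it must be the full S_3 (irreducibility of the cubic rules out anything smaller).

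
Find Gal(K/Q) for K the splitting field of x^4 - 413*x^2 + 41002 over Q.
Gal(K/Q) = V_4 (Klein four-group, Z/2Z × Z/2Z)

f factors as (x^2 - 166)(x^2 - 247), so the splitting field is K = Q(sqrt(166), sqrt(247)). The elements 166, 247, 41002 are all non-squares in Q, so sqrt(166) and sqrt(247) generate independent quadratic extensions. Thus [K:Q] = 4 and Gal(K/Q) is generated by the two order-2 automorphisms sqrt(166) ↦ -sqrt(166) and sqrt(247) ↦ -sqrt(247), giving V_4.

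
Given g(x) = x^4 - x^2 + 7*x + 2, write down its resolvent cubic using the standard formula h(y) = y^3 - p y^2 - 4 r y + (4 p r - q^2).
h(y) = y^3 + y^2 - 8*y - 57

Identify coefficients: p = -1, q = 7, r = 2.
Plug into h(y) = y^3 - p y^2 - 4 r y + (4 p r - q^2):
  h(y) = y^3 - (-1) y^2 - 4*(2) y + (4*(-1)*(2) - (7)^2)
       = y^3 + (1) y^2 + (-8) y + (-57).
Simplifying: h(y) = y^3 + y^2 - 8*y - 57.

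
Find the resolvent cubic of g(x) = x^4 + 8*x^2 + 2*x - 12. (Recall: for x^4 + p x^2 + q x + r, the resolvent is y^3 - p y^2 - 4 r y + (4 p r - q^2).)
h(y) = y^3 - 8*y^2 + 48*y - 388

Identify coefficients: p = 8, q = 2, r = -12.
Plug into h(y) = y^3 - p y^2 - 4 r y + (4 p r - q^2):
  h(y) = y^3 - (8) y^2 - 4*(-12) y + (4*(8)*(-12) - (2)^2)
       = y^3 + (-8) y^2 + (48) y + (-388).
Simplifying: h(y) = y^3 - 8*y^2 + 48*y - 388.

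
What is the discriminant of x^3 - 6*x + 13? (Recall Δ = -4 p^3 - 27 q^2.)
Δ = -3699

For a depressed cubic x^3 + p x + q the discriminant is Δ = -4 p^3 - 27 q^2 = -4*(-6)^3 - 27*(13)^2 = 864 - 4563 = -3699.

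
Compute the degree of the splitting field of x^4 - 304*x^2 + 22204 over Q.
[K:Q] = 4

f factors as (x^2 - 122)(x^2 - 182); the splitting field is K = Q(sqrt(122), sqrt(182)). Since 122, 182, and 22204 are all non-squares in Q, the three subfields Q(sqrt(122)), Q(sqrt(182)), Q(sqrt(22204)) are distinct degree-2 extensions, so [K:Q] = 4 (Klein four Galois group).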